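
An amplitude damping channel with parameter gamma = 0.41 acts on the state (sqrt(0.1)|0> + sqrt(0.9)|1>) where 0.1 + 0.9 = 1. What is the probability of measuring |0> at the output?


For amplitude damping with parameter gamma on state sqrt(a)|0> + sqrt(b)|1>:
alpha^2 = 0.1, beta^2 = 0.9
P(|0>) = alpha^2 + gamma * beta^2
= 0.1 + 0.41 * 0.9
= 0.1 + 0.3690
= 0.4690

0.4690


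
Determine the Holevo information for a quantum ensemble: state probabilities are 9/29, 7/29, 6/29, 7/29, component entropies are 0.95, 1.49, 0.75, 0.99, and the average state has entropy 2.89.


chi = S(rho) - sum_i p_i * S(rho_i)
Weighted entropy = 9/29 * 0.95 + 7/29 * 1.49 + 6/29 * 0.75 + 7/29 * 0.99
= 1.0486
chi = 2.89 - 1.0486
= 1.8414

1.8414


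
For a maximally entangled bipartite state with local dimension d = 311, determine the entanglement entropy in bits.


For a maximally entangled state in d x d:
S = log2(d) = log2(311)
= 8.2808

8.2808


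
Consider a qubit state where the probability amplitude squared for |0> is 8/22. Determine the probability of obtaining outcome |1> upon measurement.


|alpha|^2 = 8/22 = 0.3636
|beta|^2 = 1 - 8/22 = 14/22 = 0.6364
P(|1>) = |beta|^2 = 0.6364

0.6364


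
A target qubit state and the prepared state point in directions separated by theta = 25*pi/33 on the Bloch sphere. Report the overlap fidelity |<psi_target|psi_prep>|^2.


For states separated by angle theta on Bloch sphere:
F = cos^2(theta/2)
theta = 25*pi/33 = 2.3800
theta/2 = 1.1900
cos(theta/2) = 0.3717
F = 0.1381

0.1381


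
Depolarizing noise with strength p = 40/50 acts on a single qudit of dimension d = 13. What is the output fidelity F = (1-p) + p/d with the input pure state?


F = (1-p) + p/d
= (1 - 0.8000) + 0.8000/13
= 0.2000 + 0.0615
= 0.2615

0.2615


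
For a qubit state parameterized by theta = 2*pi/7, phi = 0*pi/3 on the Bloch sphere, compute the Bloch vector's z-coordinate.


theta = 0.8976, phi = 0.0000
r_z = cos(theta) = 0.6235

0.6235


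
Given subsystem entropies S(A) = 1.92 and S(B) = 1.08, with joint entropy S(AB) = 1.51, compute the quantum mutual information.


I(A:B) = S(A) + S(B) - S(AB)
= 1.92 + 1.08 - 1.51
= 1.4900

1.4900


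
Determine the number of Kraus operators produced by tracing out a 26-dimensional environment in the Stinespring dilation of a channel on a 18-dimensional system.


Tracing out the environment in an orthonormal basis {|i>_E} gives Kraus operators K_i = <i|_E U |0>_E.
Number of Kraus operators = dim(H_env) = d_env
= 26

26


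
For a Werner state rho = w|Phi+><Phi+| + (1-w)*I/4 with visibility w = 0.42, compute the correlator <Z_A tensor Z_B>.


|Phi+> = (|00> + |11>)/sqrt(2)
For the pure Bell state, <Z_A Z_B> = +1 (Bell-state Pauli correlator).
The maximally-mixed part I/4 has tr(I/4 * P tensor P) = 0 for any traceless Pauli P.
So <Z_A Z_B>_rho = w * (+1) + (1 - w) * 0
= 0.42 * (+1)
= 0.4200

0.4200


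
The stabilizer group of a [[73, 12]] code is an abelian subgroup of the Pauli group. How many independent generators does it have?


For an [[n,k]] stabilizer code:
Number of stabilizer generators = n - k
= 73 - 12
= 61

61


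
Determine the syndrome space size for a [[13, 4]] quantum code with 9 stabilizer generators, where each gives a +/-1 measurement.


Each stabilizer generator gives a binary (+1 or -1) measurement outcome.
With 9 independent generators:
Total syndromes = 2^9
= 512

512


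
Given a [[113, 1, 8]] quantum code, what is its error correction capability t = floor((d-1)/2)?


Code parameters: [[113, 1, 8]], distance d = 8.
Number of correctable errors = floor((d-1)/2)
= floor((8 - 1)/2)
= floor(7/2)
= 3

3


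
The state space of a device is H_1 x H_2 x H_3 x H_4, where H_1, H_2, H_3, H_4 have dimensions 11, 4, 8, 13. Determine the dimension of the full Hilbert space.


dim(H_1 x H_2 x H_3 x H_4) = 11 * 4 * 8 * 13
= 44 * 8 * 13
= 352 * 13
= 4576

4576


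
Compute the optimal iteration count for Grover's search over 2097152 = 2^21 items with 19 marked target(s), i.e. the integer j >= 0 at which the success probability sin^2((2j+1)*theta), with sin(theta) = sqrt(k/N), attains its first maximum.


After j Grover iterations the success probability is P(j) = sin^2((2j+1)*theta), where sin(theta) = sqrt(k/N).
N = 2^21 = 2097152, k = 19
sin(theta) = sqrt(k/N) = 0.003009967775
theta = arcsin(sqrt(k/N)) = 0.00300997232 rad
P(j) reaches its first maximum when (2j+1)*theta is as close as possible to pi/2, i.e. j = round(pi/(4*theta) - 1/2).
pi/(4*theta) - 1/2 = 260.4320
(For comparison, the common estimate pi/4 * sqrt(N/k) = 260.9324; the exact maximiser is used here.)
Optimal iterations = 260

260


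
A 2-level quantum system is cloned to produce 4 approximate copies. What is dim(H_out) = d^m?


Output space = H^(tensor 4) where dim(H) = 2
dim = 2^4
= 4 (after 2 factors)
= 8 (after 3 factors)
= 16 (after 4 factors)
= 16

16


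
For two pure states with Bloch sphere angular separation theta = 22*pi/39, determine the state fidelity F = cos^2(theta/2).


For states separated by angle theta on Bloch sphere:
F = cos^2(theta/2)
theta = 22*pi/39 = 1.7722
theta/2 = 0.8861
cos(theta/2) = 0.6324
F = 0.4000

0.4000


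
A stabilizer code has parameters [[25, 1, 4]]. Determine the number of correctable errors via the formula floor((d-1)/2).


Code parameters: [[25, 1, 4]], distance d = 4.
Number of correctable errors = floor((d-1)/2)
= floor((4 - 1)/2)
= floor(3/2)
= 1

1


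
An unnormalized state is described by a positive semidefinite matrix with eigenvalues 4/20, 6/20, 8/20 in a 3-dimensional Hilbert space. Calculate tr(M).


tr(M) = sum of eigenvalues
= 4/20 + 6/20 + 8/20
= 18/20
= 0.9000

0.9000


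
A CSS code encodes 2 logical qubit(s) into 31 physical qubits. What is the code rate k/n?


Code rate R = k/n
= 2/31
= 0.0645

0.0645


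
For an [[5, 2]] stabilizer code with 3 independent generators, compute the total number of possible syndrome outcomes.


Each stabilizer generator gives a binary (+1 or -1) measurement outcome.
With 3 independent generators:
Total syndromes = 2^3
= 8

8


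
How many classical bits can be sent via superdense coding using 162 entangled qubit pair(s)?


Superdense coding allows 2 classical bits per shared entangled pair.
162 pair(s) -> 2 * 162 = 324 classical bits

324


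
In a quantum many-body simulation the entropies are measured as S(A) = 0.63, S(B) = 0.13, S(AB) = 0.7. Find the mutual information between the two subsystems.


I(A:B) = S(A) + S(B) - S(AB)
= 0.63 + 0.13 - 0.7
= 0.0600

0.0600


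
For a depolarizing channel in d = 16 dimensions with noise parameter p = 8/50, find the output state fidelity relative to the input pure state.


F = (1-p) + p/d
= (1 - 0.1600) + 0.1600/16
= 0.8400 + 0.0100
= 0.8500

0.8500


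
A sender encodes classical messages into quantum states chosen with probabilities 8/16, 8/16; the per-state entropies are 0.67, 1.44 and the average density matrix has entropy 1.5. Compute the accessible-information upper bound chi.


chi = S(rho) - sum_i p_i * S(rho_i)
Weighted entropy = 8/16 * 0.67 + 8/16 * 1.44
= 1.0550
chi = 1.5 - 1.0550
= 0.4450

0.4450


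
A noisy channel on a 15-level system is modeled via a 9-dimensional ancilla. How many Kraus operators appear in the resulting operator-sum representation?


Tracing out the environment in an orthonormal basis {|i>_E} gives Kraus operators K_i = <i|_E U |0>_E.
Number of Kraus operators = dim(H_env) = d_env
= 9

9


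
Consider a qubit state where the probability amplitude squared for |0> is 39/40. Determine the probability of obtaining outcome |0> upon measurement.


|alpha|^2 = 39/40 = 0.9750
|beta|^2 = 1 - 39/40 = 1/40 = 0.0250
P(|0>) = |alpha|^2 = 0.9750

0.9750


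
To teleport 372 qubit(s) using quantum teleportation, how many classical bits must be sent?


Quantum teleportation requires 2 classical bits per qubit teleported.
372 qubit(s) -> 2 * 372 = 744 classical bits

744


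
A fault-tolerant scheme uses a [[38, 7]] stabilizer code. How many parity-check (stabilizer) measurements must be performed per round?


For an [[n,k]] stabilizer code:
Number of stabilizer generators = n - k
= 38 - 7
= 31

31


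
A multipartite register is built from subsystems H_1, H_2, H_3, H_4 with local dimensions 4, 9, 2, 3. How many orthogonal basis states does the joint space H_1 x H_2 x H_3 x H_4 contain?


dim(H_1 x H_2 x H_3 x H_4) = 4 * 9 * 2 * 3
= 36 * 2 * 3
= 72 * 3
= 216

216


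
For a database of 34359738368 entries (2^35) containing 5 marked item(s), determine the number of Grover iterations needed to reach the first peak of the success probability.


After j Grover iterations the success probability is P(j) = sin^2((2j+1)*theta), where sin(theta) = sqrt(k/N).
N = 2^35 = 34359738368, k = 5
sin(theta) = sqrt(k/N) = 1.206313194e-05
theta = arcsin(sqrt(k/N)) = 1.206313194e-05 rad
P(j) reaches its first maximum when (2j+1)*theta is as close as possible to pi/2, i.e. j = round(pi/(4*theta) - 1/2).
pi/(4*theta) - 1/2 = 65106.8177
(For comparison, the common estimate pi/4 * sqrt(N/k) = 65107.3177; the exact maximiser is used here.)
Optimal iterations = 65107

65107


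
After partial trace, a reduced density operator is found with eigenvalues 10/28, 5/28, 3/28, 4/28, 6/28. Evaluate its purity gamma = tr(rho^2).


tr(rho^2) = sum of eigenvalues squared
= (10/28)^2 + (5/28)^2 + (3/28)^2 + (4/28)^2 + (6/28)^2
= (100 + 25 + 9 + 16 + 36) / 784
= 186/784
= 0.2372

0.2372


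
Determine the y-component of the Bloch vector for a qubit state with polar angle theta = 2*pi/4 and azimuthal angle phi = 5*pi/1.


theta = 1.5708, phi = 15.7080
r_y = sin(theta)*sin(phi) = 1.0000 * 0.0000
r_y = 0.0000

0.0000


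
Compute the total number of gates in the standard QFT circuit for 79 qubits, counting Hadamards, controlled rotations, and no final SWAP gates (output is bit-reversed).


Hadamard gates: 79
Controlled rotations: n*(n-1)/2 = 79*78/2 = 3081
SWAP gates: 0 (omitted)
Total = 79 + 3081
= 3160

3160


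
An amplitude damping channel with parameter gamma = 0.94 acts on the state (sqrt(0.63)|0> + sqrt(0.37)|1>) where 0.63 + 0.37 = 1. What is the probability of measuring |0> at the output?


For amplitude damping with parameter gamma on state sqrt(a)|0> + sqrt(b)|1>:
alpha^2 = 0.63, beta^2 = 0.37
P(|0>) = alpha^2 + gamma * beta^2
= 0.63 + 0.94 * 0.37
= 0.63 + 0.3478
= 0.9778

0.9778


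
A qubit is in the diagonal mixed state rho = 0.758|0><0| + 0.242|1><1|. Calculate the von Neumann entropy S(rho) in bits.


S = -p*log2(p) - (1-p)*log2(1-p)
p = 0.7580, 1-p = 0.2420
= -0.7580 * log2(0.7580) - 0.2420 * log2(0.2420)
= -(-0.3030) - (-0.4954)
= 0.7984

0.7984


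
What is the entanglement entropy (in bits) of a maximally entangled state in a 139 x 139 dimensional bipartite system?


For a maximally entangled state in d x d:
S = log2(d) = log2(139)
= 7.1189

7.1189


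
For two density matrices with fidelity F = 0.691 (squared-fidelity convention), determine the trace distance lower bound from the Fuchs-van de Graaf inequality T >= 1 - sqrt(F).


Fuchs-van de Graaf (squared-fidelity convention): 1 - sqrt(F) <= T <= sqrt(1 - F).
Lower bound: T >= 1 - sqrt(F)
sqrt(F) = sqrt(0.691) = 0.8313
T >= 1 - 0.8313
T >= 0.1687

0.1687


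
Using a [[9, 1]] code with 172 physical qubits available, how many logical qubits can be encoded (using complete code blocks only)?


Each code block uses 9 physical qubits for 1 logical qubit(s).
Number of complete blocks = floor(172 / 9) = 19
Logical qubits = 19 * 1
= 19

19


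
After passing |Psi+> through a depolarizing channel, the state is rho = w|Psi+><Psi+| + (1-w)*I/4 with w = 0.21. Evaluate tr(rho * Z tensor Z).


|Psi+> = (|01> + |10>)/sqrt(2)
For the pure Bell state, <Z_A Z_B> = -1 (Bell-state Pauli correlator).
The maximally-mixed part I/4 has tr(I/4 * P tensor P) = 0 for any traceless Pauli P.
So <Z_A Z_B>_rho = w * (-1) + (1 - w) * 0
= 0.21 * (-1)
= -0.2100

-0.2100


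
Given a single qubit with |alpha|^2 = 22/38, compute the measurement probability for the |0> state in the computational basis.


|alpha|^2 = 22/38 = 0.5789
|beta|^2 = 1 - 22/38 = 16/38 = 0.4211
P(|0>) = |alpha|^2 = 0.5789

0.5789


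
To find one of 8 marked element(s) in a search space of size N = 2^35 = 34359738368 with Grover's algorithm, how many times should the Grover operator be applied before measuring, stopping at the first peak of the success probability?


After j Grover iterations the success probability is P(j) = sin^2((2j+1)*theta), where sin(theta) = sqrt(k/N).
N = 2^35 = 34359738368, k = 8
sin(theta) = sqrt(k/N) = 1.525878906e-05
theta = arcsin(sqrt(k/N)) = 1.525878906e-05 rad
P(j) reaches its first maximum when (2j+1)*theta is as close as possible to pi/2, i.e. j = round(pi/(4*theta) - 1/2).
pi/(4*theta) - 1/2 = 51471.3540
(For comparison, the common estimate pi/4 * sqrt(N/k) = 51471.8540; the exact maximiser is used here.)
Optimal iterations = 51471

51471


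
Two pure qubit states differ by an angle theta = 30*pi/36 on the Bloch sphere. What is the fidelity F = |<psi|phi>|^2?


For states separated by angle theta on Bloch sphere:
F = cos^2(theta/2)
theta = 30*pi/36 = 2.6180
theta/2 = 1.3090
cos(theta/2) = 0.2588
F = 0.0670

0.0670


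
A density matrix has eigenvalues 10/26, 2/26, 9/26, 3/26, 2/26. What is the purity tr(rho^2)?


tr(rho^2) = sum of eigenvalues squared
= (10/26)^2 + (2/26)^2 + (9/26)^2 + (3/26)^2 + (2/26)^2
= (100 + 4 + 81 + 9 + 4) / 676
= 198/676
= 0.2929

0.2929


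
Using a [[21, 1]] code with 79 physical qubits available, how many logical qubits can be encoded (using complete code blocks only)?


Each code block uses 21 physical qubits for 1 logical qubit(s).
Number of complete blocks = floor(79 / 21) = 3
Logical qubits = 3 * 1
= 3

3


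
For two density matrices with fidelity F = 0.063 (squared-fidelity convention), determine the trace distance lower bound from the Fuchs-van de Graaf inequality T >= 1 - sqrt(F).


Fuchs-van de Graaf (squared-fidelity convention): 1 - sqrt(F) <= T <= sqrt(1 - F).
Lower bound: T >= 1 - sqrt(F)
sqrt(F) = sqrt(0.063) = 0.2510
T >= 1 - 0.2510
T >= 0.7490

0.7490


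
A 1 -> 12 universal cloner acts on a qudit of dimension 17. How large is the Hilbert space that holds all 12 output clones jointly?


Output space = H^(tensor 12) where dim(H) = 17
dim = 17^12
= 289 (after 2 factors)
= 4913 (after 3 factors)
= 83521 (after 4 factors)
= 1419857 (after 5 factors)
= 24137569 (after 6 factors)
= 410338673 (after 7 factors)
= 6975757441 (after 8 factors)
= 118587876497 (after 9 factors)
= 2015993900449 (after 10 factors)
= 34271896307633 (after 11 factors)
= 582622237229761 (after 12 factors)
= 582622237229761

582622237229761


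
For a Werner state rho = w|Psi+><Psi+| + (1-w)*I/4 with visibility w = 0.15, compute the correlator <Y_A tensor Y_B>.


|Psi+> = (|01> + |10>)/sqrt(2)
For the pure Bell state, <Y_A Y_B> = +1 (Bell-state Pauli correlator).
The maximally-mixed part I/4 has tr(I/4 * P tensor P) = 0 for any traceless Pauli P.
So <Y_A Y_B>_rho = w * (+1) + (1 - w) * 0
= 0.15 * (+1)
= 0.1500

0.1500


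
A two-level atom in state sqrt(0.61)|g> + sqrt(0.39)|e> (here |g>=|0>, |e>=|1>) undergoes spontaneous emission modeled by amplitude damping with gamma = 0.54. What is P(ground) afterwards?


For amplitude damping with parameter gamma on state sqrt(a)|0> + sqrt(b)|1>:
alpha^2 = 0.61, beta^2 = 0.39
P(|0>) = alpha^2 + gamma * beta^2
= 0.61 + 0.54 * 0.39
= 0.61 + 0.2106
= 0.8206

0.8206


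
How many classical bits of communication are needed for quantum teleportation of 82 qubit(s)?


Quantum teleportation requires 2 classical bits per qubit teleported.
82 qubit(s) -> 2 * 82 = 164 classical bits

164


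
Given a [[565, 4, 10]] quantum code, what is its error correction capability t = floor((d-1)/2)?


Code parameters: [[565, 4, 10]], distance d = 10.
Number of correctable errors = floor((d-1)/2)
= floor((10 - 1)/2)
= floor(9/2)
= 4

4


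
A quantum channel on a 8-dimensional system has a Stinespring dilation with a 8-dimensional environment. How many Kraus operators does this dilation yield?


Tracing out the environment in an orthonormal basis {|i>_E} gives Kraus operators K_i = <i|_E U |0>_E.
Number of Kraus operators = dim(H_env) = d_env
= 8

8


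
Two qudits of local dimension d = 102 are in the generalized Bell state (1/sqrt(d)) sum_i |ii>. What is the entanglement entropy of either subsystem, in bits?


For a maximally entangled state in d x d:
S = log2(d) = log2(102)
= 6.6724

6.6724


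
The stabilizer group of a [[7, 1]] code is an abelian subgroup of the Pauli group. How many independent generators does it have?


For an [[n,k]] stabilizer code:
Number of stabilizer generators = n - k
= 7 - 1
= 6

6


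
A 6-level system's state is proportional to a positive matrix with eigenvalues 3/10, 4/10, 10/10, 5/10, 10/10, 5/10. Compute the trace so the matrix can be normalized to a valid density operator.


tr(M) = sum of eigenvalues
= 3/10 + 4/10 + 10/10 + 5/10 + 10/10 + 5/10
= 37/10
= 3.7000

3.7000


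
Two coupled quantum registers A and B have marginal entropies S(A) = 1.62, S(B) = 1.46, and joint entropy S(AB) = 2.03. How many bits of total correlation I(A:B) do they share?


I(A:B) = S(A) + S(B) - S(AB)
= 1.62 + 1.46 - 2.03
= 1.0500

1.0500


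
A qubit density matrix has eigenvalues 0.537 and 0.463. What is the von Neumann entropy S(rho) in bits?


S = -p*log2(p) - (1-p)*log2(1-p)
p = 0.5370, 1-p = 0.4630
= -0.5370 * log2(0.5370) - 0.4630 * log2(0.4630)
= -(-0.4817) - (-0.5144)
= 0.9960

0.9960


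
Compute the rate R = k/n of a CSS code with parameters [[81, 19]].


Code rate R = k/n
= 19/81
= 0.2346

0.2346


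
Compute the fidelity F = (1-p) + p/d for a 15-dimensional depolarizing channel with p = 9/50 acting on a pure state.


F = (1-p) + p/d
= (1 - 0.1800) + 0.1800/15
= 0.8200 + 0.0120
= 0.8320

0.8320


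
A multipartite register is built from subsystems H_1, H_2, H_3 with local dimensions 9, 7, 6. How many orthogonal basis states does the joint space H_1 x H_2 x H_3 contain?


dim(H_1 x H_2 x H_3) = 9 * 7 * 6
= 63 * 6
= 378

378


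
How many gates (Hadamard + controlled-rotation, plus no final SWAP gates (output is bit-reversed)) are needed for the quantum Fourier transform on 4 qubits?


Hadamard gates: 4
Controlled rotations: n*(n-1)/2 = 4*3/2 = 6
SWAP gates: 0 (omitted)
Total = 4 + 6
= 10

10


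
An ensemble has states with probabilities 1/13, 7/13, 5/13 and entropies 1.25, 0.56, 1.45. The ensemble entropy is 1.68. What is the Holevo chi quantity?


chi = S(rho) - sum_i p_i * S(rho_i)
Weighted entropy = 1/13 * 1.25 + 7/13 * 0.56 + 5/13 * 1.45
= 0.9554
chi = 1.68 - 0.9554
= 0.7246

0.7246


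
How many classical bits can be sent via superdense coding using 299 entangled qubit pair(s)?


Superdense coding allows 2 classical bits per shared entangled pair.
299 pair(s) -> 2 * 299 = 598 classical bits

598


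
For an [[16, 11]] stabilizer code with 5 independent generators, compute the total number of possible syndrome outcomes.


Each stabilizer generator gives a binary (+1 or -1) measurement outcome.
With 5 independent generators:
Total syndromes = 2^5
= 32

32


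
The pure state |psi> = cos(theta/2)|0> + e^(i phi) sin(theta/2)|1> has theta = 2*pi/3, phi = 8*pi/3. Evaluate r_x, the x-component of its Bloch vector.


theta = 2.0944, phi = 8.3776
r_x = sin(theta)*cos(phi) = 0.8660 * -0.5000
r_x = -0.4330

-0.4330


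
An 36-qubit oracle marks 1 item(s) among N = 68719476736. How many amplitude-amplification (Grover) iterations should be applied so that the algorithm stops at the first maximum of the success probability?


After j Grover iterations the success probability is P(j) = sin^2((2j+1)*theta), where sin(theta) = sqrt(k/N).
N = 2^36 = 68719476736, k = 1
sin(theta) = sqrt(k/N) = 3.814697266e-06
theta = arcsin(sqrt(k/N)) = 3.814697266e-06 rad
P(j) reaches its first maximum when (2j+1)*theta is as close as possible to pi/2, i.e. j = round(pi/(4*theta) - 1/2).
pi/(4*theta) - 1/2 = 205886.9161
(For comparison, the common estimate pi/4 * sqrt(N/k) = 205887.4161; the exact maximiser is used here.)
Optimal iterations = 205887

205887


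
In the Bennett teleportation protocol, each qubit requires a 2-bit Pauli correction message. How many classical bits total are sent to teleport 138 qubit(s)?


Quantum teleportation requires 2 classical bits per qubit teleported.
138 qubit(s) -> 2 * 138 = 276 classical bits

276


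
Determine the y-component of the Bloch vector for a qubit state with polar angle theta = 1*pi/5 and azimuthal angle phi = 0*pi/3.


theta = 0.6283, phi = 0.0000
r_y = sin(theta)*sin(phi) = 0.5878 * 0.0000
r_y = 0.0000

0.0000


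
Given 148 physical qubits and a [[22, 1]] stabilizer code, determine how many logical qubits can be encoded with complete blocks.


Each code block uses 22 physical qubits for 1 logical qubit(s).
Number of complete blocks = floor(148 / 22) = 6
Logical qubits = 6 * 1
= 6

6


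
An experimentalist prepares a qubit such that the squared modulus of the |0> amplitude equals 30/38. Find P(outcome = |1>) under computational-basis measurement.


|alpha|^2 = 30/38 = 0.7895
|beta|^2 = 1 - 30/38 = 8/38 = 0.2105
P(|1>) = |beta|^2 = 0.2105

0.2105


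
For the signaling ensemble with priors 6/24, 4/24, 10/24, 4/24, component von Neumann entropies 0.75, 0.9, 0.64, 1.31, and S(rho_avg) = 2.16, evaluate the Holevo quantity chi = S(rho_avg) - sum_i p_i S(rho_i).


chi = S(rho) - sum_i p_i * S(rho_i)
Weighted entropy = 6/24 * 0.75 + 4/24 * 0.9 + 10/24 * 0.64 + 4/24 * 1.31
= 0.8225
chi = 2.16 - 0.8225
= 1.3375

1.3375


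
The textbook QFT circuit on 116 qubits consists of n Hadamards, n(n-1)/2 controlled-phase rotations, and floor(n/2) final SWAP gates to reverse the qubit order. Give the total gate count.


Hadamard gates: 116
Controlled rotations: n*(n-1)/2 = 116*115/2 = 6670
SWAP gates: floor(n/2) = floor(116/2) = 58
Total = 116 + 6670 + 58
= 6844

6844


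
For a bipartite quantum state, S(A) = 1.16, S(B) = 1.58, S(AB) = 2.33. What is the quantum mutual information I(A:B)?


I(A:B) = S(A) + S(B) - S(AB)
= 1.16 + 1.58 - 2.33
= 0.4100

0.4100


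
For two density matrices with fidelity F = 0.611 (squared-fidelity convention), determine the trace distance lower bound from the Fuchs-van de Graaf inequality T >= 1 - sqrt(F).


Fuchs-van de Graaf (squared-fidelity convention): 1 - sqrt(F) <= T <= sqrt(1 - F).
Lower bound: T >= 1 - sqrt(F)
sqrt(F) = sqrt(0.611) = 0.7817
T >= 1 - 0.7817
T >= 0.2183

0.2183


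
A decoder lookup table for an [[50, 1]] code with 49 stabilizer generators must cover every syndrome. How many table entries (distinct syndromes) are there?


Each stabilizer generator gives a binary (+1 or -1) measurement outcome.
With 49 independent generators:
Total syndromes = 2^49
= 562949953421312

562949953421312


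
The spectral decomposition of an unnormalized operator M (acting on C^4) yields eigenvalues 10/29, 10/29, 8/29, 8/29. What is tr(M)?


tr(M) = sum of eigenvalues
= 10/29 + 10/29 + 8/29 + 8/29
= 36/29
= 1.2414

1.2414


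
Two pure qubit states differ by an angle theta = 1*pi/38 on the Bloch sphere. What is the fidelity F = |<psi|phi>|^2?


For states separated by angle theta on Bloch sphere:
F = cos^2(theta/2)
theta = 1*pi/38 = 0.0827
theta/2 = 0.0413
cos(theta/2) = 0.9991
F = 0.9983

0.9983


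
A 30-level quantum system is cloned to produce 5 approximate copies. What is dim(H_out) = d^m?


Output space = H^(tensor 5) where dim(H) = 30
dim = 30^5
= 900 (after 2 factors)
= 27000 (after 3 factors)
= 810000 (after 4 factors)
= 24300000 (after 5 factors)
= 24300000

24300000


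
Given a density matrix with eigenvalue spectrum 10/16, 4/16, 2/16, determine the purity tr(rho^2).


tr(rho^2) = sum of eigenvalues squared
= (10/16)^2 + (4/16)^2 + (2/16)^2
= (100 + 16 + 4) / 256
= 120/256
= 0.4688

0.4688


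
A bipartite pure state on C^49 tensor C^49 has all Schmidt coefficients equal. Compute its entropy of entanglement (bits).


For a maximally entangled state in d x d:
S = log2(d) = log2(49)
= 5.6147

5.6147


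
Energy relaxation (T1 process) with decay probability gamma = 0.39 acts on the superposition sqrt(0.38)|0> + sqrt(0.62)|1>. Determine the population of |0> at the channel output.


For amplitude damping with parameter gamma on state sqrt(a)|0> + sqrt(b)|1>:
alpha^2 = 0.38, beta^2 = 0.62
P(|0>) = alpha^2 + gamma * beta^2
= 0.38 + 0.39 * 0.62
= 0.38 + 0.2418
= 0.6218

0.6218


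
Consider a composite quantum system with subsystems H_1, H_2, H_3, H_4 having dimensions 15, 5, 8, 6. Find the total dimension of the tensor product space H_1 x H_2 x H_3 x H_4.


dim(H_1 x H_2 x H_3 x H_4) = 15 * 5 * 8 * 6
= 75 * 8 * 6
= 600 * 6
= 3600

3600


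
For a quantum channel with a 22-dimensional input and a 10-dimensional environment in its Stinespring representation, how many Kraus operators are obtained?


Tracing out the environment in an orthonormal basis {|i>_E} gives Kraus operators K_i = <i|_E U |0>_E.
Number of Kraus operators = dim(H_env) = d_env
= 10

10


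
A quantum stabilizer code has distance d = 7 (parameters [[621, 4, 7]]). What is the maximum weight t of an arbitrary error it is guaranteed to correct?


Code parameters: [[621, 4, 7]], distance d = 7.
Number of correctable errors = floor((d-1)/2)
= floor((7 - 1)/2)
= floor(6/2)
= 3

3


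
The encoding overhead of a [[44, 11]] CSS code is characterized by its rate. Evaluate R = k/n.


Code rate R = k/n
= 11/44
= 0.2500

0.2500


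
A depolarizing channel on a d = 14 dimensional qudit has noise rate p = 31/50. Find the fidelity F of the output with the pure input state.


F = (1-p) + p/d
= (1 - 0.6200) + 0.6200/14
= 0.3800 + 0.0443
= 0.4243

0.4243


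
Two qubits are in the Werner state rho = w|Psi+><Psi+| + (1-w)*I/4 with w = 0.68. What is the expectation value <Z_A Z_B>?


|Psi+> = (|01> + |10>)/sqrt(2)
For the pure Bell state, <Z_A Z_B> = -1 (Bell-state Pauli correlator).
The maximally-mixed part I/4 has tr(I/4 * P tensor P) = 0 for any traceless Pauli P.
So <Z_A Z_B>_rho = w * (-1) + (1 - w) * 0
= 0.68 * (-1)
= -0.6800

-0.6800


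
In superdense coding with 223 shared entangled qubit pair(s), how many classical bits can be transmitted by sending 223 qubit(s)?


Superdense coding allows 2 classical bits per shared entangled pair.
223 pair(s) -> 2 * 223 = 446 classical bits

446


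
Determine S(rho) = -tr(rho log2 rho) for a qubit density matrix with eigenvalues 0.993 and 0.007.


S = -p*log2(p) - (1-p)*log2(1-p)
p = 0.9930, 1-p = 0.0070
= -0.9930 * log2(0.9930) - 0.0070 * log2(0.0070)
= -(-0.0101) - (-0.0501)
= 0.0602

0.0602


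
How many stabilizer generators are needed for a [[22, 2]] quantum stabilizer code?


For an [[n,k]] stabilizer code:
Number of stabilizer generators = n - k
= 22 - 2
= 20

20


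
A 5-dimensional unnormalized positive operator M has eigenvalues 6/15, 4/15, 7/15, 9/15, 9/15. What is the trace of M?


tr(M) = sum of eigenvalues
= 6/15 + 4/15 + 7/15 + 9/15 + 9/15
= 35/15
= 2.3333

2.3333


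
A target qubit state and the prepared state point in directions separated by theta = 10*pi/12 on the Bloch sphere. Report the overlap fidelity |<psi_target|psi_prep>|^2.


For states separated by angle theta on Bloch sphere:
F = cos^2(theta/2)
theta = 10*pi/12 = 2.6180
theta/2 = 1.3090
cos(theta/2) = 0.2588
F = 0.0670

0.0670


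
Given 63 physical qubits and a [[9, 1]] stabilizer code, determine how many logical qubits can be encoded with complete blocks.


Each code block uses 9 physical qubits for 1 logical qubit(s).
Number of complete blocks = floor(63 / 9) = 7
Logical qubits = 7 * 1
= 7

7


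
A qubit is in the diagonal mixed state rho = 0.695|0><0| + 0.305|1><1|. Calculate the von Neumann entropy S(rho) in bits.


S = -p*log2(p) - (1-p)*log2(1-p)
p = 0.6950, 1-p = 0.3050
= -0.6950 * log2(0.6950) - 0.3050 * log2(0.3050)
= -(-0.3648) - (-0.5225)
= 0.8873

0.8873


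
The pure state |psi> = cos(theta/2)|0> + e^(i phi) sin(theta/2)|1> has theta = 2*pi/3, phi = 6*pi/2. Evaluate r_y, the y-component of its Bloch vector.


theta = 2.0944, phi = 9.4248
r_y = sin(theta)*sin(phi) = 0.8660 * 0.0000
r_y = 0.0000

0.0000


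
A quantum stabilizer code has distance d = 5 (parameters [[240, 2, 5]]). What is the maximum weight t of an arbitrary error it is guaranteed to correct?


Code parameters: [[240, 2, 5]], distance d = 5.
Number of correctable errors = floor((d-1)/2)
= floor((5 - 1)/2)
= floor(4/2)
= 2

2


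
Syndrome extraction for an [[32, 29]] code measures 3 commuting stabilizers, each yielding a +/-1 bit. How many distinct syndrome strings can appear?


Each stabilizer generator gives a binary (+1 or -1) measurement outcome.
With 3 independent generators:
Total syndromes = 2^3
= 8

8


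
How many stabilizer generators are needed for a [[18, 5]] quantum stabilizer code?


For an [[n,k]] stabilizer code:
Number of stabilizer generators = n - k
= 18 - 5
= 13

13


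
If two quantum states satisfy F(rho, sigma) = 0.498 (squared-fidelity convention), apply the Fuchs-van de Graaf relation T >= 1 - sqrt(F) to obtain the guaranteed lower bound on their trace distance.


Fuchs-van de Graaf (squared-fidelity convention): 1 - sqrt(F) <= T <= sqrt(1 - F).
Lower bound: T >= 1 - sqrt(F)
sqrt(F) = sqrt(0.498) = 0.7057
T >= 1 - 0.7057
T >= 0.2943

0.2943


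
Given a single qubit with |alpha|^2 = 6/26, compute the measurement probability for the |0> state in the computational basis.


|alpha|^2 = 6/26 = 0.2308
|beta|^2 = 1 - 6/26 = 20/26 = 0.7692
P(|0>) = |alpha|^2 = 0.2308

0.2308


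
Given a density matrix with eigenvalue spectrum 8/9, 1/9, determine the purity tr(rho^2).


tr(rho^2) = sum of eigenvalues squared
= (8/9)^2 + (1/9)^2
= (64 + 1) / 81
= 65/81
= 0.8025

0.8025


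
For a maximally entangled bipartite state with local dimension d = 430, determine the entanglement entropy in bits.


For a maximally entangled state in d x d:
S = log2(d) = log2(430)
= 8.7482

8.7482


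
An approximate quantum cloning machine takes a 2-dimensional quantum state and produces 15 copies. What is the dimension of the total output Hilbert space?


Output space = H^(tensor 15) where dim(H) = 2
dim = 2^15
= 4 (after 2 factors)
= 8 (after 3 factors)
= 16 (after 4 factors)
= 32 (after 5 factors)
= 64 (after 6 factors)
= 128 (after 7 factors)
= 256 (after 8 factors)
= 512 (after 9 factors)
= 1024 (after 10 factors)
= 2048 (after 11 factors)
= 4096 (after 12 factors)
= 8192 (after 13 factors)
= 16384 (after 14 factors)
= 32768 (after 15 factors)
= 32768

32768


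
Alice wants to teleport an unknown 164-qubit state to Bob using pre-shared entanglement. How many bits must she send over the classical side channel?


Quantum teleportation requires 2 classical bits per qubit teleported.
164 qubit(s) -> 2 * 164 = 328 classical bits

328


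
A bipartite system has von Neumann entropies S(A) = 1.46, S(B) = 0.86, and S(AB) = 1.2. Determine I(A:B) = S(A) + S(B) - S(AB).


I(A:B) = S(A) + S(B) - S(AB)
= 1.46 + 0.86 - 1.2
= 1.1200

1.1200


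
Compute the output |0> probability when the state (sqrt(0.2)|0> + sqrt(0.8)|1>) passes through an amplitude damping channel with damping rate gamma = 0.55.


For amplitude damping with parameter gamma on state sqrt(a)|0> + sqrt(b)|1>:
alpha^2 = 0.2, beta^2 = 0.8
P(|0>) = alpha^2 + gamma * beta^2
= 0.2 + 0.55 * 0.8
= 0.2 + 0.4400
= 0.6400

0.6400


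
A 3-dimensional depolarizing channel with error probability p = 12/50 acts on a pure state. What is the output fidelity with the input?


F = (1-p) + p/d
= (1 - 0.2400) + 0.2400/3
= 0.7600 + 0.0800
= 0.8400

0.8400


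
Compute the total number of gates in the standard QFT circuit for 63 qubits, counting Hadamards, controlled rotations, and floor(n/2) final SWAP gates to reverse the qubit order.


Hadamard gates: 63
Controlled rotations: n*(n-1)/2 = 63*62/2 = 1953
SWAP gates: floor(n/2) = floor(63/2) = 31
Total = 63 + 1953 + 31
= 2047

2047


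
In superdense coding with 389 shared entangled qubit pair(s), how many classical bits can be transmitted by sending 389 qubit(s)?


Superdense coding allows 2 classical bits per shared entangled pair.
389 pair(s) -> 2 * 389 = 778 classical bits

778


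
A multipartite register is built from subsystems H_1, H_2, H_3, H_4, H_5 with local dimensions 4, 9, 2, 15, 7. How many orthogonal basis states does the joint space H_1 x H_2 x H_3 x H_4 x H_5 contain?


dim(H_1 x H_2 x H_3 x H_4 x H_5) = 4 * 9 * 2 * 15 * 7
= 36 * 2 * 15 * 7
= 72 * 15 * 7
= 1080 * 7
= 7560

7560


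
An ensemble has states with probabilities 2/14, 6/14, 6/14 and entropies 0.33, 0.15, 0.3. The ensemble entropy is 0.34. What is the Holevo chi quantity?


chi = S(rho) - sum_i p_i * S(rho_i)
Weighted entropy = 2/14 * 0.33 + 6/14 * 0.15 + 6/14 * 0.3
= 0.2400
chi = 0.34 - 0.2400
= 0.1000

0.1000


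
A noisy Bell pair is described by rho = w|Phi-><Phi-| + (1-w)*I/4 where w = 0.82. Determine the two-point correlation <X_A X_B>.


|Phi-> = (|00> - |11>)/sqrt(2)
For the pure Bell state, <X_A X_B> = -1 (Bell-state Pauli correlator).
The maximally-mixed part I/4 has tr(I/4 * P tensor P) = 0 for any traceless Pauli P.
So <X_A X_B>_rho = w * (-1) + (1 - w) * 0
= 0.82 * (-1)
= -0.8200

-0.8200


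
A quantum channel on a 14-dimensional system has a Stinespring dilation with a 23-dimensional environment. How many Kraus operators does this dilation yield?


Tracing out the environment in an orthonormal basis {|i>_E} gives Kraus operators K_i = <i|_E U |0>_E.
Number of Kraus operators = dim(H_env) = d_env
= 23

23


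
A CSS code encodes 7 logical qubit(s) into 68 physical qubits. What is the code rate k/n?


Code rate R = k/n
= 7/68
= 0.1029

0.1029


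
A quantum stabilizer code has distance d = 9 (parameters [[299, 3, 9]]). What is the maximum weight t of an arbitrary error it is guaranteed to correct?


Code parameters: [[299, 3, 9]], distance d = 9.
Number of correctable errors = floor((d-1)/2)
= floor((9 - 1)/2)
= floor(8/2)
= 4

4


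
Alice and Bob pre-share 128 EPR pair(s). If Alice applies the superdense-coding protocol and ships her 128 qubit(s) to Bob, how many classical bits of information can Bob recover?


Superdense coding allows 2 classical bits per shared entangled pair.
128 pair(s) -> 2 * 128 = 256 classical bits

256


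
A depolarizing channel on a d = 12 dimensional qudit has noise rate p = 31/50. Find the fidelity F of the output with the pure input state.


F = (1-p) + p/d
= (1 - 0.6200) + 0.6200/12
= 0.3800 + 0.0517
= 0.4317

0.4317


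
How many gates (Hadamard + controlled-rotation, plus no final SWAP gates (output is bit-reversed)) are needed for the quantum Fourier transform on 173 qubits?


Hadamard gates: 173
Controlled rotations: n*(n-1)/2 = 173*172/2 = 14878
SWAP gates: 0 (omitted)
Total = 173 + 14878
= 15051

15051


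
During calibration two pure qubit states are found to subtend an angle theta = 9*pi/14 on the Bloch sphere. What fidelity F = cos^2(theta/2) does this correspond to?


For states separated by angle theta on Bloch sphere:
F = cos^2(theta/2)
theta = 9*pi/14 = 2.0196
theta/2 = 1.0098
cos(theta/2) = 0.5320
F = 0.2831

0.2831


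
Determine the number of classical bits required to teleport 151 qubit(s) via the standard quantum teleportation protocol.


Quantum teleportation requires 2 classical bits per qubit teleported.
151 qubit(s) -> 2 * 151 = 302 classical bits

302


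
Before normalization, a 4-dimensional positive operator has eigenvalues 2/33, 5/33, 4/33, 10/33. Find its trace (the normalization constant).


tr(M) = sum of eigenvalues
= 2/33 + 5/33 + 4/33 + 10/33
= 21/33
= 0.6364

0.6364


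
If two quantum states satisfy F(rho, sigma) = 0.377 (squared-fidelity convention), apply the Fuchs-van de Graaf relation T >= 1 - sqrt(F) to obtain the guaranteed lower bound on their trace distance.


Fuchs-van de Graaf (squared-fidelity convention): 1 - sqrt(F) <= T <= sqrt(1 - F).
Lower bound: T >= 1 - sqrt(F)
sqrt(F) = sqrt(0.377) = 0.6140
T >= 1 - 0.6140
T >= 0.3860

0.3860


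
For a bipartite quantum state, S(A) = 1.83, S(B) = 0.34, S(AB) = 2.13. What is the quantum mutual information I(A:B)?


I(A:B) = S(A) + S(B) - S(AB)
= 1.83 + 0.34 - 2.13
= 0.0400

0.0400


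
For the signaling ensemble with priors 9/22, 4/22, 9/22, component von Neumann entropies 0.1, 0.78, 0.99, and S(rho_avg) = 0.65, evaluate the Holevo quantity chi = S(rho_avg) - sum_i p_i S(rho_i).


chi = S(rho) - sum_i p_i * S(rho_i)
Weighted entropy = 9/22 * 0.1 + 4/22 * 0.78 + 9/22 * 0.99
= 0.5877
chi = 0.65 - 0.5877
= 0.0623

0.0623


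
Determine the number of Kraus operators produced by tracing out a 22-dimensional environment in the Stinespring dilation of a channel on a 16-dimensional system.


Tracing out the environment in an orthonormal basis {|i>_E} gives Kraus operators K_i = <i|_E U |0>_E.
Number of Kraus operators = dim(H_env) = d_env
= 22

22


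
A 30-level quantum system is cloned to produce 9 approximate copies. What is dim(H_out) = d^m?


Output space = H^(tensor 9) where dim(H) = 30
dim = 30^9
= 900 (after 2 factors)
= 27000 (after 3 factors)
= 810000 (after 4 factors)
= 24300000 (after 5 factors)
= 729000000 (after 6 factors)
= 21870000000 (after 7 factors)
= 656100000000 (after 8 factors)
= 19683000000000 (after 9 factors)
= 19683000000000

19683000000000


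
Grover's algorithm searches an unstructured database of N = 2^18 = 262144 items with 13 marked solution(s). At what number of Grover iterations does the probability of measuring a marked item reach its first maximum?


After j Grover iterations the success probability is P(j) = sin^2((2j+1)*theta), where sin(theta) = sqrt(k/N).
N = 2^18 = 262144, k = 13
sin(theta) = sqrt(k/N) = 0.007042092335
theta = arcsin(sqrt(k/N)) = 0.00704215054 rad
P(j) reaches its first maximum when (2j+1)*theta is as close as possible to pi/2, i.e. j = round(pi/(4*theta) - 1/2).
pi/(4*theta) - 1/2 = 111.0282
(For comparison, the common estimate pi/4 * sqrt(N/k) = 111.5291; the exact maximiser is used here.)
Optimal iterations = 111

111


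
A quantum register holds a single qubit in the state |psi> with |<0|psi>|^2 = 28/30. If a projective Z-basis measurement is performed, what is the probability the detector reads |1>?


|alpha|^2 = 28/30 = 0.9333
|beta|^2 = 1 - 28/30 = 2/30 = 0.0667
P(|1>) = |beta|^2 = 0.0667

0.0667


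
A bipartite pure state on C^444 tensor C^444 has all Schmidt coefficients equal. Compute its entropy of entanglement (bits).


For a maximally entangled state in d x d:
S = log2(d) = log2(444)
= 8.7944

8.7944


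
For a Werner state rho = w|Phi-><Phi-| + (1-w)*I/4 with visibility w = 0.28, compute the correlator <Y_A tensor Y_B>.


|Phi-> = (|00> - |11>)/sqrt(2)
For the pure Bell state, <Y_A Y_B> = +1 (Bell-state Pauli correlator).
The maximally-mixed part I/4 has tr(I/4 * P tensor P) = 0 for any traceless Pauli P.
So <Y_A Y_B>_rho = w * (+1) + (1 - w) * 0
= 0.28 * (+1)
= 0.2800

0.2800


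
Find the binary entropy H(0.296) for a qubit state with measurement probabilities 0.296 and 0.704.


S = -p*log2(p) - (1-p)*log2(1-p)
p = 0.2960, 1-p = 0.7040
= -0.2960 * log2(0.2960) - 0.7040 * log2(0.7040)
= -(-0.5199) - (-0.3565)
= 0.8763

0.8763


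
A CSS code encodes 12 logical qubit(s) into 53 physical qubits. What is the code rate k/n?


Code rate R = k/n
= 12/53
= 0.2264

0.2264


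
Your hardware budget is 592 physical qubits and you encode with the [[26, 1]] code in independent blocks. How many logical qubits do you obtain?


Each code block uses 26 physical qubits for 1 logical qubit(s).
Number of complete blocks = floor(592 / 26) = 22
Logical qubits = 22 * 1
= 22

22
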